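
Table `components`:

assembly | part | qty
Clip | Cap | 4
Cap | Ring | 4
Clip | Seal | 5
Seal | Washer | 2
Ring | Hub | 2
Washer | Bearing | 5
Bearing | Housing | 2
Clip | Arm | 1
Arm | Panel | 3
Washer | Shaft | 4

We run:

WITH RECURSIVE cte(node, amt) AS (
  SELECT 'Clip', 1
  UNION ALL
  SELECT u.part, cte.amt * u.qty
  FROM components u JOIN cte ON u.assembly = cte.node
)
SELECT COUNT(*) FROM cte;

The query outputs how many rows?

Base: (Clip, amt=1).
Iteration 1: components of {Clip} -> Arm = 1*1 = 1, Cap = 1*4 = 4, Seal = 1*5 = 5.
Iteration 2: components of {Arm,Cap,Seal} -> Panel = 1*3 = 3, Ring = 4*4 = 16, Washer = 5*2 = 10.
Iteration 3: components of {Panel,Ring,Washer} -> Bearing = 10*5 = 50, Hub = 16*2 = 32, Shaft = 10*4 = 40.
Iteration 4: components of {Bearing,Hub,Shaft} -> Housing = 50*2 = 100.
Iteration 5: no further components; recursion stops.
Total rows emitted: 11.

11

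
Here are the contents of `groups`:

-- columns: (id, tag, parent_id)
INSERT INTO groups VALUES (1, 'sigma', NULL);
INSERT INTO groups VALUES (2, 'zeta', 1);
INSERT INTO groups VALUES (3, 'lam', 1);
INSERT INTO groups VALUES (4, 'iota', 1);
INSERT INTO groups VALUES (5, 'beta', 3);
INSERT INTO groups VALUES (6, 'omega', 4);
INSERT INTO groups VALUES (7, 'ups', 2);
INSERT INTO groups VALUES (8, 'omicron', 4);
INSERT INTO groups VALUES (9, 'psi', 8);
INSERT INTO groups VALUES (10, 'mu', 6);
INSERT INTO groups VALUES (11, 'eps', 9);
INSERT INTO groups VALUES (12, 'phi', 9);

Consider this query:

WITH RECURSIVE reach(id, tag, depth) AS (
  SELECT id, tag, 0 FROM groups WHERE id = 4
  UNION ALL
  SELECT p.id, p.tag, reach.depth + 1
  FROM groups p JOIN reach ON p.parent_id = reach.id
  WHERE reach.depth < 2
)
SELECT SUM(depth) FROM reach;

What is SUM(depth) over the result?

Base: id=4 (iota) at depth 0.
Iteration 1: rows with parent_id in {4} -> omega (id 6, depth 1), omicron (id 8, depth 1).
Iteration 2: rows with parent_id in {6,8} -> psi (id 9, depth 2), mu (id 10, depth 2).
Iteration 3: depth < 2 fails for all current rows; recursion stops.
SUM(depth) = 0 + 1 + 1 + 2 + 2 = 6.

6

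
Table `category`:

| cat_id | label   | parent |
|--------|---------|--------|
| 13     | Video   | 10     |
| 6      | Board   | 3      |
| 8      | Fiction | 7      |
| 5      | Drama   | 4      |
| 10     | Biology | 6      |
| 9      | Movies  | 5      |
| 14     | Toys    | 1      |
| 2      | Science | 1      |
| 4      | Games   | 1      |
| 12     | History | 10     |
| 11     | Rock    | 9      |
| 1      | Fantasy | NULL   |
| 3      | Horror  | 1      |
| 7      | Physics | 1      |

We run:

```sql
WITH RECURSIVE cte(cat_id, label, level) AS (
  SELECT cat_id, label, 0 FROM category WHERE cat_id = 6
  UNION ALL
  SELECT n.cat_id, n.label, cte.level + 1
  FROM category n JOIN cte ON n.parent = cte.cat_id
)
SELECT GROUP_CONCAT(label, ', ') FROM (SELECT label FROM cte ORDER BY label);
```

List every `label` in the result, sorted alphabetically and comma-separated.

Biology, Board, History, Video

Base: cat_id=6 (Board) at level 0.
Iteration 1: rows with parent in {6} -> Biology (id 10, level 1).
Iteration 2: rows with parent in {10} -> History (id 12, level 2), Video (id 13, level 2).
Iteration 3: no rows with parent in {12,13}; recursion stops.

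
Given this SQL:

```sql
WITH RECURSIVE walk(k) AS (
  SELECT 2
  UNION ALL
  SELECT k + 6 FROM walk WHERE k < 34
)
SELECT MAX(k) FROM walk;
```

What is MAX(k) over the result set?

38

Base: k=2.
Iteration 1: 2 < 34 holds -> k = 2 + 6 = 8.
Iteration 2: 8 < 34 holds -> k = 8 + 6 = 14.
Iteration 3: 14 < 34 holds -> k = 14 + 6 = 20.
Iteration 4: 20 < 34 holds -> k = 20 + 6 = 26.
Iteration 5: 26 < 34 holds -> k = 26 + 6 = 32.
Iteration 6: 32 < 34 holds -> k = 32 + 6 = 38.
Iteration 7: 38 < 34 fails; recursion stops.
k values: 2, 8, 14, 20, 26, 32, 38; the maximum is 38.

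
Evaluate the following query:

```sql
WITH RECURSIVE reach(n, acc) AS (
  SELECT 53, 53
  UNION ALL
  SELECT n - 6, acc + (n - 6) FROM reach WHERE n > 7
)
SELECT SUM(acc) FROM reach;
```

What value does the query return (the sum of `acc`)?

Base: n=53, acc=53.
Iteration 1: 53 > 7 holds -> n = 53 - 6 = 47, acc = 53 + 47 = 100.
Iteration 2: 47 > 7 holds -> n = 47 - 6 = 41, acc = 100 + 41 = 141.
Iteration 3: 41 > 7 holds -> n = 41 - 6 = 35, acc = 141 + 35 = 176.
Iteration 4: 35 > 7 holds -> n = 35 - 6 = 29, acc = 176 + 29 = 205.
Iteration 5: 29 > 7 holds -> n = 29 - 6 = 23, acc = 205 + 23 = 228.
Iteration 6: 23 > 7 holds -> n = 23 - 6 = 17, acc = 228 + 17 = 245.
Iteration 7: 17 > 7 holds -> n = 17 - 6 = 11, acc = 245 + 11 = 256.
Iteration 8: 11 > 7 holds -> n = 11 - 6 = 5, acc = 256 + 5 = 261.
Iteration 9: 5 > 7 fails; recursion stops.
SUM(acc) = 53 + 100 + 141 + 176 + 205 + 228 + 245 + 256 + 261 = 1665.

1665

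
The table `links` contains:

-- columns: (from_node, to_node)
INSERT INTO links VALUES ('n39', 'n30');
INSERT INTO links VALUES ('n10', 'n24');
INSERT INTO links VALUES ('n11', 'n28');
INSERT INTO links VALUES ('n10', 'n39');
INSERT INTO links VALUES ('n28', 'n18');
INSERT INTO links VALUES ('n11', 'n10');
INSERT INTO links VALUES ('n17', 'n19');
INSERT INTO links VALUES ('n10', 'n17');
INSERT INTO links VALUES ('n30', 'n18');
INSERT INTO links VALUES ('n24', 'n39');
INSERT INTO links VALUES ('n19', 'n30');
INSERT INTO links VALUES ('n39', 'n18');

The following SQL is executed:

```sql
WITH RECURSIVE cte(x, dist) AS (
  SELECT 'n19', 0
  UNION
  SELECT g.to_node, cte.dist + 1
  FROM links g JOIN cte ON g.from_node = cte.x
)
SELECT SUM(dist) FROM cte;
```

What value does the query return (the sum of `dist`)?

Base: (n19, dist=0).
Iteration 1: edges from {n19} -> (n30, dist=1).
Iteration 2: edges from {n30} -> (n18, dist=2).
Iteration 3: no outgoing edges from {n18}; recursion stops.
SUM(dist) = 0 + 1 + 2 = 3.

3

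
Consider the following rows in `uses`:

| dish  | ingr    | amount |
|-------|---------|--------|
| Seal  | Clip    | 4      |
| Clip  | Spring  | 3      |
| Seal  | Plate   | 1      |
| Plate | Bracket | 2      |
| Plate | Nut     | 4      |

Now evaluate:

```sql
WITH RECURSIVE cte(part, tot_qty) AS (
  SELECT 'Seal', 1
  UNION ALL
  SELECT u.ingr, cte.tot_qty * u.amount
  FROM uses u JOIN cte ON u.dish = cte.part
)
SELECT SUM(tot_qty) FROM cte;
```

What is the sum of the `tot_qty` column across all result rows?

24

Base: (Seal, tot_qty=1).
Iteration 1: components of {Seal} -> Clip = 1*4 = 4, Plate = 1*1 = 1.
Iteration 2: components of {Clip,Plate} -> Bracket = 1*2 = 2, Nut = 1*4 = 4, Spring = 4*3 = 12.
Iteration 3: no further components; recursion stops.
SUM(tot_qty) = 1 + 4 + 1 + 12 + 2 + 4 = 24.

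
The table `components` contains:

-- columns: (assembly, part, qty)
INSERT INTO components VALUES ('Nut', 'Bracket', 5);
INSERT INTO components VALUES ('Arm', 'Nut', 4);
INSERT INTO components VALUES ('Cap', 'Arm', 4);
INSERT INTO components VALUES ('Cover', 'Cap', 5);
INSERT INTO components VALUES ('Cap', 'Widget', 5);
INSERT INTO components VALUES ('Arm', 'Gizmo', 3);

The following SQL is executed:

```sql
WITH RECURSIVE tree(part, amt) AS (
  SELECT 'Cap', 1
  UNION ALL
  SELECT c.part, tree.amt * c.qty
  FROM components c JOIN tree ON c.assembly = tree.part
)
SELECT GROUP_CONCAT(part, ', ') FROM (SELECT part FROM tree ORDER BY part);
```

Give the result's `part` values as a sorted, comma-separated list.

Arm, Bracket, Cap, Gizmo, Nut, Widget

Base: (Cap, amt=1).
Iteration 1: components of {Cap} -> Arm = 1*4 = 4, Widget = 1*5 = 5.
Iteration 2: components of {Arm,Widget} -> Gizmo = 4*3 = 12, Nut = 4*4 = 16.
Iteration 3: components of {Gizmo,Nut} -> Bracket = 16*5 = 80.
Iteration 4: no further components; recursion stops.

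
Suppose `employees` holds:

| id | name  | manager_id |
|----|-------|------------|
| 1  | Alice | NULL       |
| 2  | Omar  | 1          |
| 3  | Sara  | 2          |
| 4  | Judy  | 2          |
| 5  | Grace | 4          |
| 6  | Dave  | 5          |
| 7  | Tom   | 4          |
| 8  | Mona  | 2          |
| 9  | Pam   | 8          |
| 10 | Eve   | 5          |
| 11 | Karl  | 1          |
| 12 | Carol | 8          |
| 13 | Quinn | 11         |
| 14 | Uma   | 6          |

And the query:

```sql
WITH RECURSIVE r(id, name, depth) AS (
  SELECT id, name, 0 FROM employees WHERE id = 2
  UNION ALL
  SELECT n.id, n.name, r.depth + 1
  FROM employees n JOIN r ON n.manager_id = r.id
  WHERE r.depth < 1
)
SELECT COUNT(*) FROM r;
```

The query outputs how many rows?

Base: id=2 (Omar) at depth 0.
Iteration 1: rows with manager_id in {2} -> Sara (id 3, depth 1), Judy (id 4, depth 1), Mona (id 8, depth 1).
Iteration 2: depth < 1 fails for all current rows; recursion stops.
Total rows emitted: 4.

4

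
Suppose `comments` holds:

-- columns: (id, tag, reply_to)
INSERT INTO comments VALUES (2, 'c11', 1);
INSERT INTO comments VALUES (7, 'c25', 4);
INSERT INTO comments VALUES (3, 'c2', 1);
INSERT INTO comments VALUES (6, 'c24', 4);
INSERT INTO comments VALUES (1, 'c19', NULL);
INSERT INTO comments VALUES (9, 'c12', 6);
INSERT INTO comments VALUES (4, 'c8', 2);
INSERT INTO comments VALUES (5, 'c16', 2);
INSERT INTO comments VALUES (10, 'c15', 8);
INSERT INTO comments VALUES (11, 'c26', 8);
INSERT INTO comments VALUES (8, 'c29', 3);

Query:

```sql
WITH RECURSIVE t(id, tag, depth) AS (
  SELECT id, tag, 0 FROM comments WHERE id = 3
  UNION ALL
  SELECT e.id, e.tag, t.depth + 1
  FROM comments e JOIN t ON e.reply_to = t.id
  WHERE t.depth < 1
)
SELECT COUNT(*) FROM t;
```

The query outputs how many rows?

Base: id=3 (c2) at depth 0.
Iteration 1: rows with reply_to in {3} -> c29 (id 8, depth 1).
Iteration 2: depth < 1 fails for all current rows; recursion stops.
Total rows emitted: 2.

2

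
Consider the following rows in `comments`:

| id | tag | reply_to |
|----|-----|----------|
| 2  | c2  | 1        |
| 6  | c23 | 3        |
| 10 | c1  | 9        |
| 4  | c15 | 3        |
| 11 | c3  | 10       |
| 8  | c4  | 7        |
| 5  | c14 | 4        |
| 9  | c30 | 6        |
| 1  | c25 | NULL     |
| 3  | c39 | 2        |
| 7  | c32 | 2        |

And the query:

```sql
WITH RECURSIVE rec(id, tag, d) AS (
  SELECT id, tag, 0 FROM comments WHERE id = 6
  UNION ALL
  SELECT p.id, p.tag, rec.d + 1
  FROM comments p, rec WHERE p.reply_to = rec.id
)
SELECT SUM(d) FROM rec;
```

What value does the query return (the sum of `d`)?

Base: id=6 (c23) at d 0.
Iteration 1: rows with reply_to in {6} -> c30 (id 9, d 1).
Iteration 2: rows with reply_to in {9} -> c1 (id 10, d 2).
Iteration 3: rows with reply_to in {10} -> c3 (id 11, d 3).
Iteration 4: no rows with reply_to in {11}; recursion stops.
SUM(d) = 0 + 1 + 2 + 3 = 6.

6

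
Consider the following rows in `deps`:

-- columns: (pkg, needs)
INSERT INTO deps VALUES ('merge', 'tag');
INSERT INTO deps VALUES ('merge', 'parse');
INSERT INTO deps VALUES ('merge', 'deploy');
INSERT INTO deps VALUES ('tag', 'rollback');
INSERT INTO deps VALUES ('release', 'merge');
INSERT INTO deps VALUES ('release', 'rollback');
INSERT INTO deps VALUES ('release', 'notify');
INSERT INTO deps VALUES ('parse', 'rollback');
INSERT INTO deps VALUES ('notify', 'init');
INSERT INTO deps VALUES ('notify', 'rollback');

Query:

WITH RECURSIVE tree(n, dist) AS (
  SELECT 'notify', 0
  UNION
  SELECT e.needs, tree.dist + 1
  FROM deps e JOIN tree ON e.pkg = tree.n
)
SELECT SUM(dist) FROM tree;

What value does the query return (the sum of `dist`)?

2

Base: (notify, dist=0).
Iteration 1: edges from {notify} -> (init, dist=1), (rollback, dist=1).
Iteration 2: no outgoing edges from {init,rollback}; recursion stops.
SUM(dist) = 0 + 1 + 1 = 2.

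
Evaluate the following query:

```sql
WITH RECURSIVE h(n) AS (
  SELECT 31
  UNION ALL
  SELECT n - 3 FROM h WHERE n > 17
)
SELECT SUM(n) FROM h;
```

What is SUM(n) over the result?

141

Base: n=31.
Iteration 1: 31 > 17 holds -> n = 31 - 3 = 28.
Iteration 2: 28 > 17 holds -> n = 28 - 3 = 25.
Iteration 3: 25 > 17 holds -> n = 25 - 3 = 22.
Iteration 4: 22 > 17 holds -> n = 22 - 3 = 19.
Iteration 5: 19 > 17 holds -> n = 19 - 3 = 16.
Iteration 6: 16 > 17 fails; recursion stops.
SUM(n) = 31 + 28 + 25 + 22 + 19 + 16 = 141.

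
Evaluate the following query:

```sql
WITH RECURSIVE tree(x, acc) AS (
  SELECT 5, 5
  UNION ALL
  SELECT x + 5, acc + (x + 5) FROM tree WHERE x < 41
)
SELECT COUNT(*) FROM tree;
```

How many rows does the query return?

Base: x=5, acc=5.
Iteration 1: 5 < 41 holds -> x = 5 + 5 = 10, acc = 5 + 10 = 15.
Iteration 2: 10 < 41 holds -> x = 10 + 5 = 15, acc = 15 + 15 = 30.
Iteration 3: 15 < 41 holds -> x = 15 + 5 = 20, acc = 30 + 20 = 50.
Iteration 4: 20 < 41 holds -> x = 20 + 5 = 25, acc = 50 + 25 = 75.
Iteration 5: 25 < 41 holds -> x = 25 + 5 = 30, acc = 75 + 30 = 105.
Iteration 6: 30 < 41 holds -> x = 30 + 5 = 35, acc = 105 + 35 = 140.
Iteration 7: 35 < 41 holds -> x = 35 + 5 = 40, acc = 140 + 40 = 180.
Iteration 8: 40 < 41 holds -> x = 40 + 5 = 45, acc = 180 + 45 = 225.
Iteration 9: 45 < 41 fails; recursion stops.
Total rows emitted: 9.

9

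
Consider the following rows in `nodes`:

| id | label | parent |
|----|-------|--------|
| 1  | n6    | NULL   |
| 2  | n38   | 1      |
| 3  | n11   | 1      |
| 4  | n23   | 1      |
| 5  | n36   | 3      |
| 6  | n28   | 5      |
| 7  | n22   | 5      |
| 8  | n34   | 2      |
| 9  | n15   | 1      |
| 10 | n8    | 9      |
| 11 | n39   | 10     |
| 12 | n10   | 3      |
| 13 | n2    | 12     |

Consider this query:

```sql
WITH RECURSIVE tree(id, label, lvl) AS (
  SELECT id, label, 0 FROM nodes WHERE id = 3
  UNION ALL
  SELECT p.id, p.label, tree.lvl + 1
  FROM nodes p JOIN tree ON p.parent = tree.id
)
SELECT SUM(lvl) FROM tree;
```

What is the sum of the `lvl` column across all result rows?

Base: id=3 (n11) at lvl 0.
Iteration 1: rows with parent in {3} -> n36 (id 5, lvl 1), n10 (id 12, lvl 1).
Iteration 2: rows with parent in {5,12} -> n28 (id 6, lvl 2), n22 (id 7, lvl 2), n2 (id 13, lvl 2).
Iteration 3: no rows with parent in {6,7,13}; recursion stops.
SUM(lvl) = 0 + 1 + 1 + 2 + 2 + 2 = 8.

8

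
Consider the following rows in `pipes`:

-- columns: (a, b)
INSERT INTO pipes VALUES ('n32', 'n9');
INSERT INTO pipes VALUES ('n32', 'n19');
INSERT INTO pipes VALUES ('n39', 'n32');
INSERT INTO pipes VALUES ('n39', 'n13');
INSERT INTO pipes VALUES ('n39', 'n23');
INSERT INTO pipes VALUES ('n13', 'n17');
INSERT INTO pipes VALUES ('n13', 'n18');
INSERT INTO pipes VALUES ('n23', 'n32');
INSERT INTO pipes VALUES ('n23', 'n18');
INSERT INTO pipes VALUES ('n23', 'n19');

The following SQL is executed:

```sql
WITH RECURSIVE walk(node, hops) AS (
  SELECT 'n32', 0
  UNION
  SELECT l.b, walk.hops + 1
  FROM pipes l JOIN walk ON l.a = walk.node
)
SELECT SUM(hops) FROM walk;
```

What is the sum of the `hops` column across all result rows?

Base: (n32, hops=0).
Iteration 1: edges from {n32} -> (n19, hops=1), (n9, hops=1).
Iteration 2: no outgoing edges from {n19,n9}; recursion stops.
SUM(hops) = 0 + 1 + 1 = 2.

2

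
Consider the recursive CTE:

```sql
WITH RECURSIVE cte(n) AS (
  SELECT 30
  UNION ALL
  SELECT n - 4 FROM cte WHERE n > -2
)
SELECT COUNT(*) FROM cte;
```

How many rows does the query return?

9

Base: n=30.
Iteration 1: 30 > -2 holds -> n = 30 - 4 = 26.
Iteration 2: 26 > -2 holds -> n = 26 - 4 = 22.
Iteration 3: 22 > -2 holds -> n = 22 - 4 = 18.
Iteration 4: 18 > -2 holds -> n = 18 - 4 = 14.
Iteration 5: 14 > -2 holds -> n = 14 - 4 = 10.
Iteration 6: 10 > -2 holds -> n = 10 - 4 = 6.
Iteration 7: 6 > -2 holds -> n = 6 - 4 = 2.
Iteration 8: 2 > -2 holds -> n = 2 - 4 = -2.
Iteration 9: -2 > -2 fails; recursion stops.
Total rows emitted: 9.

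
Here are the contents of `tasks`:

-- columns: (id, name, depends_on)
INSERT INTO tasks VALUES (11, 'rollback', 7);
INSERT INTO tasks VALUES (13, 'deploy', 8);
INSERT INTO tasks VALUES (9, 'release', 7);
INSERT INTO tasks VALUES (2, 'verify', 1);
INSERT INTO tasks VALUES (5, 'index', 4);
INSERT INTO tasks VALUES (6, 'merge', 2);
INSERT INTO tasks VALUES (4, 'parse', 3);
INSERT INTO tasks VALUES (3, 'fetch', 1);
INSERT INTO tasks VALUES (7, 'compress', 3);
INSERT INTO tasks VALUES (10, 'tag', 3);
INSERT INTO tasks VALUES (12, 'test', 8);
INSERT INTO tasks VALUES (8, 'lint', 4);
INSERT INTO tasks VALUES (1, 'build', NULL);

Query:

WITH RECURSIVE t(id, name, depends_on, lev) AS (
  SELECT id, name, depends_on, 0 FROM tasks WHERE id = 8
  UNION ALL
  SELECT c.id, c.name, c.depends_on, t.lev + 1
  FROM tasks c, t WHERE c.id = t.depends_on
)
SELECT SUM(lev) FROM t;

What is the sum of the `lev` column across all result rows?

Base: id=8 (lint), depends_on=4, lev 0.
Iteration 1: join on id=4 -> parse (id 4, depends_on=3, lev 1).
Iteration 2: join on id=3 -> fetch (id 3, depends_on=1, lev 2).
Iteration 3: join on id=1 -> build (id 1, depends_on=NULL, lev 3).
Iteration 4: depends_on is NULL; no match; recursion stops.
SUM(lev) = 0 + 1 + 2 + 3 = 6.

6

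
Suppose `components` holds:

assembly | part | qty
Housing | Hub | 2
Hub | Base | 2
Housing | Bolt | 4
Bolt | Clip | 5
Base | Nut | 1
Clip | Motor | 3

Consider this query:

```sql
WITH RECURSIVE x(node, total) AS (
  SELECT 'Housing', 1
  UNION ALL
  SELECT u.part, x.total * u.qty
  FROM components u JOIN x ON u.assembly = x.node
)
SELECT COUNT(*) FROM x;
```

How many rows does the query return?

Base: (Housing, total=1).
Iteration 1: components of {Housing} -> Bolt = 1*4 = 4, Hub = 1*2 = 2.
Iteration 2: components of {Bolt,Hub} -> Base = 2*2 = 4, Clip = 4*5 = 20.
Iteration 3: components of {Base,Clip} -> Motor = 20*3 = 60, Nut = 4*1 = 4.
Iteration 4: no further components; recursion stops.
Total rows emitted: 7.

7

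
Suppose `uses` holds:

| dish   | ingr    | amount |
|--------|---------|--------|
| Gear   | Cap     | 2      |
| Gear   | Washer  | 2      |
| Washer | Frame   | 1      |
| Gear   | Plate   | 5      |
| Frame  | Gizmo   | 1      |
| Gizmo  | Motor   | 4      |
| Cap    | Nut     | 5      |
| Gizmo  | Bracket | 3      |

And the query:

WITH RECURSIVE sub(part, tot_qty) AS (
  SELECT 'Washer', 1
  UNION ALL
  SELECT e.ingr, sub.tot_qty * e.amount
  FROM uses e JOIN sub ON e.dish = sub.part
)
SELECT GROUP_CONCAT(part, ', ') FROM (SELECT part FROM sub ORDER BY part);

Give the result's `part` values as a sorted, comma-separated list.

Base: (Washer, tot_qty=1).
Iteration 1: components of {Washer} -> Frame = 1*1 = 1.
Iteration 2: components of {Frame} -> Gizmo = 1*1 = 1.
Iteration 3: components of {Gizmo} -> Bracket = 1*3 = 3, Motor = 1*4 = 4.
Iteration 4: no further components; recursion stops.

Bracket, Frame, Gizmo, Motor, Washer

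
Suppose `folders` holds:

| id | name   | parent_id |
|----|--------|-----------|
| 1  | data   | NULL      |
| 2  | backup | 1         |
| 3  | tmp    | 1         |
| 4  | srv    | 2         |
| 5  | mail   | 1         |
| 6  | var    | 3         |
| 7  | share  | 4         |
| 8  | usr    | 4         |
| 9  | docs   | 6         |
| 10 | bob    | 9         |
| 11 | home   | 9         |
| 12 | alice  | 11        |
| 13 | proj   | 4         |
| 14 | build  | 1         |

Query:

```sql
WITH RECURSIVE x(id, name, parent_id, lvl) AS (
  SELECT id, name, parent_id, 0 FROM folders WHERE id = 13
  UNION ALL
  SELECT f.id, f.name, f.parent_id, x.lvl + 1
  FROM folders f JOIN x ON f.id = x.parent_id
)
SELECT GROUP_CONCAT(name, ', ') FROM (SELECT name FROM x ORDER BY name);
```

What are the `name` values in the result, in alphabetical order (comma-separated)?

Base: id=13 (proj), parent_id=4, lvl 0.
Iteration 1: join on id=4 -> srv (id 4, parent_id=2, lvl 1).
Iteration 2: join on id=2 -> backup (id 2, parent_id=1, lvl 2).
Iteration 3: join on id=1 -> data (id 1, parent_id=NULL, lvl 3).
Iteration 4: parent_id is NULL; no match; recursion stops.

backup, data, proj, srv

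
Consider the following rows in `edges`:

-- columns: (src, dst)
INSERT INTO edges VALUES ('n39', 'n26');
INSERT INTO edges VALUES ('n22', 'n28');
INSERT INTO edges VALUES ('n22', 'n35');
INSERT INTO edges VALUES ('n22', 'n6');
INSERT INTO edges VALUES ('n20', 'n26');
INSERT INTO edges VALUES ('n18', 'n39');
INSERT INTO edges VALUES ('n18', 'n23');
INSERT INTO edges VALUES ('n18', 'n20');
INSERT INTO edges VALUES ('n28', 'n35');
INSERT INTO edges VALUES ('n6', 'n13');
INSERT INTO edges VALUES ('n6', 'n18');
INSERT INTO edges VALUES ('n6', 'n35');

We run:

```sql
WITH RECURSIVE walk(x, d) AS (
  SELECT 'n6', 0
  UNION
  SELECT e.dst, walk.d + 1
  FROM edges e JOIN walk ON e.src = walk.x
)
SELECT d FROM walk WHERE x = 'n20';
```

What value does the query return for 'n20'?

Base: (n6, d=0).
Iteration 1: edges from {n6} -> (n13, d=1), (n18, d=1), (n35, d=1).
Iteration 2: edges from {n13,n18,n35} -> (n20, d=2), (n23, d=2), (n39, d=2).
Iteration 3: edges from {n20,n23,n39} -> (n26, d=3). [UNION drops 1 duplicate row(s)]
Iteration 4: no outgoing edges from {n26}; recursion stops.

2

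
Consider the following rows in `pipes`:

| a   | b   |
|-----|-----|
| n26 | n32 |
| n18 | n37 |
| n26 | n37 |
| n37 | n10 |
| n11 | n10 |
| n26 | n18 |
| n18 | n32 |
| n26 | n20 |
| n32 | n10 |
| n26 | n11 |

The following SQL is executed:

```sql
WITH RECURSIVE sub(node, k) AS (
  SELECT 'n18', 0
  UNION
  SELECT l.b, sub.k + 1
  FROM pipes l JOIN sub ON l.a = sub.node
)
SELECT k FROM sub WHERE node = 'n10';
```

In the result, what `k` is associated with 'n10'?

2

Base: (n18, k=0).
Iteration 1: edges from {n18} -> (n32, k=1), (n37, k=1).
Iteration 2: edges from {n32,n37} -> (n10, k=2). [UNION drops 1 duplicate row(s)]
Iteration 3: no outgoing edges from {n10}; recursion stops.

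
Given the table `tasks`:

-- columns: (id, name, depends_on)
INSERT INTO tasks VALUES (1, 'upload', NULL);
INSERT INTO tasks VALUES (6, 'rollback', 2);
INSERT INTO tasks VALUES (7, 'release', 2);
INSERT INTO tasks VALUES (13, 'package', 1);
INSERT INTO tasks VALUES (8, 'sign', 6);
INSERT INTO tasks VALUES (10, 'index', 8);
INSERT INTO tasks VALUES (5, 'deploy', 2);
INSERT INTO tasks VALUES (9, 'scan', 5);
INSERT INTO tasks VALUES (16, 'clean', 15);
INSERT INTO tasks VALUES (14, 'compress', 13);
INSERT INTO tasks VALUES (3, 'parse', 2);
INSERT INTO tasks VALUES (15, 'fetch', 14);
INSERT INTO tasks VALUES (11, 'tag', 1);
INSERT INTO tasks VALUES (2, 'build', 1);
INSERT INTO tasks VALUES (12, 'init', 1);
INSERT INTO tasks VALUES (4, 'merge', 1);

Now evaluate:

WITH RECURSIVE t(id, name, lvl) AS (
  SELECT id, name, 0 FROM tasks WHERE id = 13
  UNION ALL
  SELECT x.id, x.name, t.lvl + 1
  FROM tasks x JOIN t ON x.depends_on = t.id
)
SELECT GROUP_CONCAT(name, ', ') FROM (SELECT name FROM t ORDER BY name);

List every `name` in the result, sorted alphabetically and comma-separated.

Base: id=13 (package) at lvl 0.
Iteration 1: rows with depends_on in {13} -> compress (id 14, lvl 1).
Iteration 2: rows with depends_on in {14} -> fetch (id 15, lvl 2).
Iteration 3: rows with depends_on in {15} -> clean (id 16, lvl 3).
Iteration 4: no rows with depends_on in {16}; recursion stops.

clean, compress, fetch, package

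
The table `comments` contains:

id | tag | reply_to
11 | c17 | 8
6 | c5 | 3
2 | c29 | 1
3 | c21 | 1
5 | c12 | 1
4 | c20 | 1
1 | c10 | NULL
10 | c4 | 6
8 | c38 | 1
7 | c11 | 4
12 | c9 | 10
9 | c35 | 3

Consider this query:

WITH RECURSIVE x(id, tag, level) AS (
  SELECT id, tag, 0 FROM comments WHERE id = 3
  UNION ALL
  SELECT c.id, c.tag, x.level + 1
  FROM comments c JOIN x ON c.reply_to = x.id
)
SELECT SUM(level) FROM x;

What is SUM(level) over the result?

7

Base: id=3 (c21) at level 0.
Iteration 1: rows with reply_to in {3} -> c5 (id 6, level 1), c35 (id 9, level 1).
Iteration 2: rows with reply_to in {6,9} -> c4 (id 10, level 2).
Iteration 3: rows with reply_to in {10} -> c9 (id 12, level 3).
Iteration 4: no rows with reply_to in {12}; recursion stops.
SUM(level) = 0 + 1 + 1 + 2 + 3 = 7.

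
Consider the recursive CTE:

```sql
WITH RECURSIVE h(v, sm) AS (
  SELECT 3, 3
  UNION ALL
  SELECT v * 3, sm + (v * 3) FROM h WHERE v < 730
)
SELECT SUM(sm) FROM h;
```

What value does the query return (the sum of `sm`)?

Base: v=3, sm=3.
Iteration 1: 3 < 730 holds -> v = 3 * 3 = 9, sm = 3 + 9 = 12.
Iteration 2: 9 < 730 holds -> v = 9 * 3 = 27, sm = 12 + 27 = 39.
Iteration 3: 27 < 730 holds -> v = 27 * 3 = 81, sm = 39 + 81 = 120.
Iteration 4: 81 < 730 holds -> v = 81 * 3 = 243, sm = 120 + 243 = 363.
Iteration 5: 243 < 730 holds -> v = 243 * 3 = 729, sm = 363 + 729 = 1092.
Iteration 6: 729 < 730 holds -> v = 729 * 3 = 2187, sm = 1092 + 2187 = 3279.
Iteration 7: 2187 < 730 fails; recursion stops.
SUM(sm) = 3 + 12 + 39 + 120 + 363 + 1092 + 3279 = 4908.

4908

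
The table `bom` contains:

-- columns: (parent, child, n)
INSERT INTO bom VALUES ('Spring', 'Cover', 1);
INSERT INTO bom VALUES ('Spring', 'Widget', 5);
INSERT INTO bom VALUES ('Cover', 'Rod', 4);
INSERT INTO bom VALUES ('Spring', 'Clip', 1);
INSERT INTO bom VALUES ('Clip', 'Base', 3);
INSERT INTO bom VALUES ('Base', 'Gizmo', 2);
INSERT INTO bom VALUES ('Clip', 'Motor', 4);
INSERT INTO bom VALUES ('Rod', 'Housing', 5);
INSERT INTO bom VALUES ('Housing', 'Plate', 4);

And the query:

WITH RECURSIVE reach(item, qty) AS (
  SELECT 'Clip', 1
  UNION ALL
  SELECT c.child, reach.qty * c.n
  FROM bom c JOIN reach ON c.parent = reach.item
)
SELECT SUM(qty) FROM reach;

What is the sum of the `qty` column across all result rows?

Base: (Clip, qty=1).
Iteration 1: components of {Clip} -> Base = 1*3 = 3, Motor = 1*4 = 4.
Iteration 2: components of {Base,Motor} -> Gizmo = 3*2 = 6.
Iteration 3: no further components; recursion stops.
SUM(qty) = 1 + 3 + 4 + 6 = 14.

14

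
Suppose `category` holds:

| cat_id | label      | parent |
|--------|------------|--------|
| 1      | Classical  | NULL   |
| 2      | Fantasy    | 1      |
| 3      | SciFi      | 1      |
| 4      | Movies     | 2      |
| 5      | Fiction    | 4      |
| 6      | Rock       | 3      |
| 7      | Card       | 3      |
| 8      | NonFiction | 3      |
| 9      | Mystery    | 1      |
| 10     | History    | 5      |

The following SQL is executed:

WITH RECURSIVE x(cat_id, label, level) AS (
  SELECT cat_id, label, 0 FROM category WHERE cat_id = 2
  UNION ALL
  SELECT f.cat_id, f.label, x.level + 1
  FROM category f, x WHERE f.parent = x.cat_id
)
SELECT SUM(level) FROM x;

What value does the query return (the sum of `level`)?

Base: cat_id=2 (Fantasy) at level 0.
Iteration 1: rows with parent in {2} -> Movies (id 4, level 1).
Iteration 2: rows with parent in {4} -> Fiction (id 5, level 2).
Iteration 3: rows with parent in {5} -> History (id 10, level 3).
Iteration 4: no rows with parent in {10}; recursion stops.
SUM(level) = 0 + 1 + 2 + 3 = 6.

6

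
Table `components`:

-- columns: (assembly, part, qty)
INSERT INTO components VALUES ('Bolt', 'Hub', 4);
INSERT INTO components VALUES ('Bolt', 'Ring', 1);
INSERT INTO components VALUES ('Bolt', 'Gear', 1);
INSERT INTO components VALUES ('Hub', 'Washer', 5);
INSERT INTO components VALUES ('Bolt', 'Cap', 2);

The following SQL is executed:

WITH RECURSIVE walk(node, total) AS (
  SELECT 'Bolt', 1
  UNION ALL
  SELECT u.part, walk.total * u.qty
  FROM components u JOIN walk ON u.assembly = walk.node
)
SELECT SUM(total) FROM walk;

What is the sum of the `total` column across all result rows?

29

Base: (Bolt, total=1).
Iteration 1: components of {Bolt} -> Cap = 1*2 = 2, Gear = 1*1 = 1, Hub = 1*4 = 4, Ring = 1*1 = 1.
Iteration 2: components of {Cap,Gear,Hub,Ring} -> Washer = 4*5 = 20.
Iteration 3: no further components; recursion stops.
SUM(total) = 1 + 4 + 1 + 1 + 2 + 20 = 29.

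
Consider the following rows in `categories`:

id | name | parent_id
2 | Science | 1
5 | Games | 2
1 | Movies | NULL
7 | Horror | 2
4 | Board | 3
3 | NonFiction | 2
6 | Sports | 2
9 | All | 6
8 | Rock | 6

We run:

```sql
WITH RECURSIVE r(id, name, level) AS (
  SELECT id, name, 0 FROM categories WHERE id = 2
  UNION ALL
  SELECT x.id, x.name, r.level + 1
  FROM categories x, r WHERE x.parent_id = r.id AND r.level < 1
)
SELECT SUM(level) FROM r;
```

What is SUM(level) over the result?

4

Base: id=2 (Science) at level 0.
Iteration 1: rows with parent_id in {2} -> NonFiction (id 3, level 1), Games (id 5, level 1), Sports (id 6, level 1), Horror (id 7, level 1).
Iteration 2: level < 1 fails for all current rows; recursion stops.
SUM(level) = 0 + 1 + 1 + 1 + 1 = 4.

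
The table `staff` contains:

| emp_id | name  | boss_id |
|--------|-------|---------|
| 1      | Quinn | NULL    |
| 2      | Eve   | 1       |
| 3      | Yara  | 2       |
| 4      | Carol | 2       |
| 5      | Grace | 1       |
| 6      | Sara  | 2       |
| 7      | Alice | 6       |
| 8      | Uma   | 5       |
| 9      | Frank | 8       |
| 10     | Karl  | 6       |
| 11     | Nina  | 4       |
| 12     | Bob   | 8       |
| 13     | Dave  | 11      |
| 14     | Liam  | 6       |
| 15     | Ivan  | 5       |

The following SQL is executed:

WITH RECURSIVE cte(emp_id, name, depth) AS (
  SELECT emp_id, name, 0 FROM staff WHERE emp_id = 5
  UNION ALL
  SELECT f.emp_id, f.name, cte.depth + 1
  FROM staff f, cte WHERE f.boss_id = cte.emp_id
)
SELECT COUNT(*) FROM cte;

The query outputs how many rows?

5

Base: emp_id=5 (Grace) at depth 0.
Iteration 1: rows with boss_id in {5} -> Uma (id 8, depth 1), Ivan (id 15, depth 1).
Iteration 2: rows with boss_id in {8,15} -> Frank (id 9, depth 2), Bob (id 12, depth 2).
Iteration 3: no rows with boss_id in {9,12}; recursion stops.
Total rows emitted: 5.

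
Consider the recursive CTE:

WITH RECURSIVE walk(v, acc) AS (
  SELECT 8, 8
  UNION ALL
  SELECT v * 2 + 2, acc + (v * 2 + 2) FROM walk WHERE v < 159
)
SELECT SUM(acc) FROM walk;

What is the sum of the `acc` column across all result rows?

Base: v=8, acc=8.
Iteration 1: 8 < 159 holds -> v = 8 * 2 + 2 = 18, acc = 8 + 18 = 26.
Iteration 2: 18 < 159 holds -> v = 18 * 2 + 2 = 38, acc = 26 + 38 = 64.
Iteration 3: 38 < 159 holds -> v = 38 * 2 + 2 = 78, acc = 64 + 78 = 142.
Iteration 4: 78 < 159 holds -> v = 78 * 2 + 2 = 158, acc = 142 + 158 = 300.
Iteration 5: 158 < 159 holds -> v = 158 * 2 + 2 = 318, acc = 300 + 318 = 618.
Iteration 6: 318 < 159 fails; recursion stops.
SUM(acc) = 8 + 26 + 64 + 142 + 300 + 618 = 1158.

1158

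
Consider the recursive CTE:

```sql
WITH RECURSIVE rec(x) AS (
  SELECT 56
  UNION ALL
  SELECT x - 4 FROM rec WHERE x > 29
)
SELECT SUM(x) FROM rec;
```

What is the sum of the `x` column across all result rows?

Base: x=56.
Iteration 1: 56 > 29 holds -> x = 56 - 4 = 52.
Iteration 2: 52 > 29 holds -> x = 52 - 4 = 48.
Iteration 3: 48 > 29 holds -> x = 48 - 4 = 44.
Iteration 4: 44 > 29 holds -> x = 44 - 4 = 40.
Iteration 5: 40 > 29 holds -> x = 40 - 4 = 36.
Iteration 6: 36 > 29 holds -> x = 36 - 4 = 32.
Iteration 7: 32 > 29 holds -> x = 32 - 4 = 28.
Iteration 8: 28 > 29 fails; recursion stops.
SUM(x) = 56 + 52 + 48 + 44 + 40 + 36 + 32 + 28 = 336.

336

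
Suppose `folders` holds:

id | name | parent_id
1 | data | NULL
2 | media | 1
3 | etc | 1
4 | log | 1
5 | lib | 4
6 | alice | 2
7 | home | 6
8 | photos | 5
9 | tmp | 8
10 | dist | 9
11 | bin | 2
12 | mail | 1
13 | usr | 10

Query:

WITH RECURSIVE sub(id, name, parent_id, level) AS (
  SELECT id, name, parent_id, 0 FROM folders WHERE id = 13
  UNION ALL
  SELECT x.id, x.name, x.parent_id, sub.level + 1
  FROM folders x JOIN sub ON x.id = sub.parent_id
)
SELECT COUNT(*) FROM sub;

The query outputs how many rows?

7

Base: id=13 (usr), parent_id=10, level 0.
Iteration 1: join on id=10 -> dist (id 10, parent_id=9, level 1).
Iteration 2: join on id=9 -> tmp (id 9, parent_id=8, level 2).
Iteration 3: join on id=8 -> photos (id 8, parent_id=5, level 3).
Iteration 4: join on id=5 -> lib (id 5, parent_id=4, level 4).
Iteration 5: join on id=4 -> log (id 4, parent_id=1, level 5).
Iteration 6: join on id=1 -> data (id 1, parent_id=NULL, level 6).
Iteration 7: parent_id is NULL; no match; recursion stops.
Total rows emitted: 7.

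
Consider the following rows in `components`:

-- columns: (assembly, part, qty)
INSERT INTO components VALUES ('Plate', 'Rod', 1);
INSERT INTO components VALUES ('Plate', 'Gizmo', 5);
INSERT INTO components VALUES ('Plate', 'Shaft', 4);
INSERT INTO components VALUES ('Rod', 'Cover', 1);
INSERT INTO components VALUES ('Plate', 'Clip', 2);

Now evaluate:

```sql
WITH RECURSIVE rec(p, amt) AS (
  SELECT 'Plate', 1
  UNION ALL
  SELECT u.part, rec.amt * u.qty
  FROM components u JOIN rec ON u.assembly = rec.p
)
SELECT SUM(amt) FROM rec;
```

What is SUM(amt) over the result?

Base: (Plate, amt=1).
Iteration 1: components of {Plate} -> Clip = 1*2 = 2, Gizmo = 1*5 = 5, Rod = 1*1 = 1, Shaft = 1*4 = 4.
Iteration 2: components of {Clip,Gizmo,Rod,Shaft} -> Cover = 1*1 = 1.
Iteration 3: no further components; recursion stops.
SUM(amt) = 1 + 1 + 5 + 4 + 2 + 1 = 14.

14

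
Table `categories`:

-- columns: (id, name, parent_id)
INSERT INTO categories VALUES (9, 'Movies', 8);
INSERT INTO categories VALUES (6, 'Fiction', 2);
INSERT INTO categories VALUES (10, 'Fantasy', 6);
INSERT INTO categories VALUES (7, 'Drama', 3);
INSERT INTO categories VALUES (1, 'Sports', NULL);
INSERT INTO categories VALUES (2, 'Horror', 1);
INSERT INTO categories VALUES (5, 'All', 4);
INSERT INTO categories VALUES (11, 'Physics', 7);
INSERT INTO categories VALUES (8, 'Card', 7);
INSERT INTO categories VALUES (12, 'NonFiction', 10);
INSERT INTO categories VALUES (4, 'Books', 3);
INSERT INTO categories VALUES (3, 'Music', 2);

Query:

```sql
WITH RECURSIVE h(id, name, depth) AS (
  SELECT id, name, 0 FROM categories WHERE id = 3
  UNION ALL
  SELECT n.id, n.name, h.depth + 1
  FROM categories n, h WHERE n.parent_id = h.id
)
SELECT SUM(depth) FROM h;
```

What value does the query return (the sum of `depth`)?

11

Base: id=3 (Music) at depth 0.
Iteration 1: rows with parent_id in {3} -> Books (id 4, depth 1), Drama (id 7, depth 1).
Iteration 2: rows with parent_id in {4,7} -> All (id 5, depth 2), Card (id 8, depth 2), Physics (id 11, depth 2).
Iteration 3: rows with parent_id in {5,8,11} -> Movies (id 9, depth 3).
Iteration 4: no rows with parent_id in {9}; recursion stops.
SUM(depth) = 0 + 1 + 1 + 2 + 2 + 2 + 3 = 11.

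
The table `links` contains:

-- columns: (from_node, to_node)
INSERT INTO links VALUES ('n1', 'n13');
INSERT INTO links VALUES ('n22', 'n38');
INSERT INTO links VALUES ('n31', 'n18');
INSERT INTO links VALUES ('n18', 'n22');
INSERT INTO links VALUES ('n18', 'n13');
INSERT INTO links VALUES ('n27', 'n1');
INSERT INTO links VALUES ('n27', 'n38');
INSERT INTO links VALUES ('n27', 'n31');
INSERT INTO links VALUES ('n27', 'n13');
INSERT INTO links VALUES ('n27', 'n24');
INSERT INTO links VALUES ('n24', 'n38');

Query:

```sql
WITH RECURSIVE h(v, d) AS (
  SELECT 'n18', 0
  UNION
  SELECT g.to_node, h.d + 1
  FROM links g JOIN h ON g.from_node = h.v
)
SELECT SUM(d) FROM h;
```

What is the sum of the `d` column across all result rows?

4

Base: (n18, d=0).
Iteration 1: edges from {n18} -> (n13, d=1), (n22, d=1).
Iteration 2: edges from {n13,n22} -> (n38, d=2).
Iteration 3: no outgoing edges from {n38}; recursion stops.
SUM(d) = 0 + 1 + 1 + 2 = 4.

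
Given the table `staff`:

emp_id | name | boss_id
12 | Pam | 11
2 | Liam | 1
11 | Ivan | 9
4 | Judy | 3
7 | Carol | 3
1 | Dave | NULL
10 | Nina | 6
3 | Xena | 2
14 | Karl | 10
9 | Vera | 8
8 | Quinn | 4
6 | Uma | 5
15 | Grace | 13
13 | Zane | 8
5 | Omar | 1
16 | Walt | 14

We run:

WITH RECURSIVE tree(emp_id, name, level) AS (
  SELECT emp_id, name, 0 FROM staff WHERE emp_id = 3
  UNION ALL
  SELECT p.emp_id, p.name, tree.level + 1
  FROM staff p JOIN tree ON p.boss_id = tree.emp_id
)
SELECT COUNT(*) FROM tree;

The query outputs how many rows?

9

Base: emp_id=3 (Xena) at level 0.
Iteration 1: rows with boss_id in {3} -> Judy (id 4, level 1), Carol (id 7, level 1).
Iteration 2: rows with boss_id in {4,7} -> Quinn (id 8, level 2).
Iteration 3: rows with boss_id in {8} -> Vera (id 9, level 3), Zane (id 13, level 3).
Iteration 4: rows with boss_id in {9,13} -> Ivan (id 11, level 4), Grace (id 15, level 4).
Iteration 5: rows with boss_id in {11,15} -> Pam (id 12, level 5).
Iteration 6: no rows with boss_id in {12}; recursion stops.
Total rows emitted: 9.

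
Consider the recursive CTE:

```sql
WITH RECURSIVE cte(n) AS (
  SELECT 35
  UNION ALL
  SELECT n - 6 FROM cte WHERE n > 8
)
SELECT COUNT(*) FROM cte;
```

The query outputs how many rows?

6

Base: n=35.
Iteration 1: 35 > 8 holds -> n = 35 - 6 = 29.
Iteration 2: 29 > 8 holds -> n = 29 - 6 = 23.
Iteration 3: 23 > 8 holds -> n = 23 - 6 = 17.
Iteration 4: 17 > 8 holds -> n = 17 - 6 = 11.
Iteration 5: 11 > 8 holds -> n = 11 - 6 = 5.
Iteration 6: 5 > 8 fails; recursion stops.
Total rows emitted: 6.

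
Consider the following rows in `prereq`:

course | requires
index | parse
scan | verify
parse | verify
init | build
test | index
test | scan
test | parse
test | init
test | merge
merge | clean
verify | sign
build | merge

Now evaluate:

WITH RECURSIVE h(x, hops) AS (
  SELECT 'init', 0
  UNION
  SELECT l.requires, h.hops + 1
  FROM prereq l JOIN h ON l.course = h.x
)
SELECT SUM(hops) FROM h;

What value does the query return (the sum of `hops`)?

6

Base: (init, hops=0).
Iteration 1: edges from {init} -> (build, hops=1).
Iteration 2: edges from {build} -> (merge, hops=2).
Iteration 3: edges from {merge} -> (clean, hops=3).
Iteration 4: no outgoing edges from {clean}; recursion stops.
SUM(hops) = 0 + 1 + 2 + 3 = 6.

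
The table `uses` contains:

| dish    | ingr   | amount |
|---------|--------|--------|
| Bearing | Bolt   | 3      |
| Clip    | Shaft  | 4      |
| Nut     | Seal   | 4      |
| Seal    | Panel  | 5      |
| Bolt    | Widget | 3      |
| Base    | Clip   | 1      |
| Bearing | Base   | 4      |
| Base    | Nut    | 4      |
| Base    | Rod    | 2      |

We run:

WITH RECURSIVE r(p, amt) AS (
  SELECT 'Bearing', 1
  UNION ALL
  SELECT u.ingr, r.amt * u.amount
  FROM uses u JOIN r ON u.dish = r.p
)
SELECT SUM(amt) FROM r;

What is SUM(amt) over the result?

Base: (Bearing, amt=1).
Iteration 1: components of {Bearing} -> Base = 1*4 = 4, Bolt = 1*3 = 3.
Iteration 2: components of {Base,Bolt} -> Clip = 4*1 = 4, Nut = 4*4 = 16, Rod = 4*2 = 8, Widget = 3*3 = 9.
Iteration 3: components of {Clip,Nut,Rod,Widget} -> Seal = 16*4 = 64, Shaft = 4*4 = 16.
Iteration 4: components of {Seal,Shaft} -> Panel = 64*5 = 320.
Iteration 5: no further components; recursion stops.
SUM(amt) = 1 + 4 + 3 + 8 + 16 + 4 + 9 + 64 + 16 + 320 = 445.

445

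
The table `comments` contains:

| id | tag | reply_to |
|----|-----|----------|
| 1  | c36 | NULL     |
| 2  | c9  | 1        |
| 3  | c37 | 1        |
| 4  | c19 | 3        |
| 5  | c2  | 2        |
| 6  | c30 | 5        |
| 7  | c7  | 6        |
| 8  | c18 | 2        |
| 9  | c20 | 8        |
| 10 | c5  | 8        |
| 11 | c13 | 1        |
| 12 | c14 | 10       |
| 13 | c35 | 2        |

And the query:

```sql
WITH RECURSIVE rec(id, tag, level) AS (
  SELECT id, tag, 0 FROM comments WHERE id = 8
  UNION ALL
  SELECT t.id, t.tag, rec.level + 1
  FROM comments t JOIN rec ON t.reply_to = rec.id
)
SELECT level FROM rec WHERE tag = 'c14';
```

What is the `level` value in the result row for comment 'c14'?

Base: id=8 (c18) at level 0.
Iteration 1: rows with reply_to in {8} -> c20 (id 9, level 1), c5 (id 10, level 1).
Iteration 2: rows with reply_to in {9,10} -> c14 (id 12, level 2).
Iteration 3: no rows with reply_to in {12}; recursion stops.

2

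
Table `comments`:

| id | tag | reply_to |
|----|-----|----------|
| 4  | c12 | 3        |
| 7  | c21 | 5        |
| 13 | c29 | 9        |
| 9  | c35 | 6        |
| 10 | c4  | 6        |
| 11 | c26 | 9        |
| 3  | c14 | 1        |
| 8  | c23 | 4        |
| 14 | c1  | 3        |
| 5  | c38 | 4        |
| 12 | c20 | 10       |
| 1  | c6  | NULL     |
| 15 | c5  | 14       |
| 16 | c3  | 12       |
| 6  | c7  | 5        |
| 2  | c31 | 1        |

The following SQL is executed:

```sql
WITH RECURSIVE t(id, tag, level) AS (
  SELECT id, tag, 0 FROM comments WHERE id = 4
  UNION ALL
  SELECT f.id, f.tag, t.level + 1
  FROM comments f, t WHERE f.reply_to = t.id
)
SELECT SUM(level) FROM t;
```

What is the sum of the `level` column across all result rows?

29

Base: id=4 (c12) at level 0.
Iteration 1: rows with reply_to in {4} -> c38 (id 5, level 1), c23 (id 8, level 1).
Iteration 2: rows with reply_to in {5,8} -> c7 (id 6, level 2), c21 (id 7, level 2).
Iteration 3: rows with reply_to in {6,7} -> c35 (id 9, level 3), c4 (id 10, level 3).
Iteration 4: rows with reply_to in {9,10} -> c26 (id 11, level 4), c20 (id 12, level 4), c29 (id 13, level 4).
Iteration 5: rows with reply_to in {11,12,13} -> c3 (id 16, level 5).
Iteration 6: no rows with reply_to in {16}; recursion stops.
SUM(level) = 0 + 1 + 1 + 2 + 2 + 3 + 3 + 4 + 4 + 4 + 5 = 29.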